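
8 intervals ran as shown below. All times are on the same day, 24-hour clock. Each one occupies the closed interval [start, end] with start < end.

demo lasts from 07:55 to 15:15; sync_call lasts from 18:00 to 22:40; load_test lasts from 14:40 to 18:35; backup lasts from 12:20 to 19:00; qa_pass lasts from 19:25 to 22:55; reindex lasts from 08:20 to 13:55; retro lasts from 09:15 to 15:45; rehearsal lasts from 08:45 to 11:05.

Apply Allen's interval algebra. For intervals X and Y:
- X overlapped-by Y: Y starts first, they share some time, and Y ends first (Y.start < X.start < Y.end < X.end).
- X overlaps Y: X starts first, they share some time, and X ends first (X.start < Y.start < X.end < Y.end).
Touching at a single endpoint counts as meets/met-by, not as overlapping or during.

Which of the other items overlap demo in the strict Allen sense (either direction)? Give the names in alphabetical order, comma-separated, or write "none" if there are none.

backup, load_test, retro

Target demo = [07:55, 15:15].
backup [12:20, 19:00] → overlapped-by → yes.
load_test [14:40, 18:35] → overlapped-by → yes.
qa_pass [19:25, 22:55] → after → no.
rehearsal [08:45, 11:05] → during → no.
reindex [08:20, 13:55] → during → no.
retro [09:15, 15:45] → overlapped-by → yes.
sync_call [18:00, 22:40] → after → no.
Result: backup, load_test, retro.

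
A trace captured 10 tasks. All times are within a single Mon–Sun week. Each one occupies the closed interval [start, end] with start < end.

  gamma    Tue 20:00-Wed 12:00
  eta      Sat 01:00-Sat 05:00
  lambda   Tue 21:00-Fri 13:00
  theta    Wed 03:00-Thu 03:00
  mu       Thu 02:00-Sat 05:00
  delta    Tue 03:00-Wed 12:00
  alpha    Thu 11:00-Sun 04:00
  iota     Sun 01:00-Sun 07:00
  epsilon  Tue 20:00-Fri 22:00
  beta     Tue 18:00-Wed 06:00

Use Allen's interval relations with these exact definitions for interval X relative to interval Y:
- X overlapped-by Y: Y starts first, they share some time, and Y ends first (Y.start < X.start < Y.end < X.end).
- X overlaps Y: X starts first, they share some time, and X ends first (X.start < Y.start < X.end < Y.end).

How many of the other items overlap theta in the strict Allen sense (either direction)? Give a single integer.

4

Target theta = [Wed 03:00, Thu 03:00].
alpha [Thu 11:00, Sun 04:00] → after → no.
beta [Tue 18:00, Wed 06:00] → overlaps → counts.
delta [Tue 03:00, Wed 12:00] → overlaps → counts.
epsilon [Tue 20:00, Fri 22:00] → contains → no.
eta [Sat 01:00, Sat 05:00] → after → no.
gamma [Tue 20:00, Wed 12:00] → overlaps → counts.
iota [Sun 01:00, Sun 07:00] → after → no.
lambda [Tue 21:00, Fri 13:00] → contains → no.
mu [Thu 02:00, Sat 05:00] → overlapped-by → counts.
Total: 4.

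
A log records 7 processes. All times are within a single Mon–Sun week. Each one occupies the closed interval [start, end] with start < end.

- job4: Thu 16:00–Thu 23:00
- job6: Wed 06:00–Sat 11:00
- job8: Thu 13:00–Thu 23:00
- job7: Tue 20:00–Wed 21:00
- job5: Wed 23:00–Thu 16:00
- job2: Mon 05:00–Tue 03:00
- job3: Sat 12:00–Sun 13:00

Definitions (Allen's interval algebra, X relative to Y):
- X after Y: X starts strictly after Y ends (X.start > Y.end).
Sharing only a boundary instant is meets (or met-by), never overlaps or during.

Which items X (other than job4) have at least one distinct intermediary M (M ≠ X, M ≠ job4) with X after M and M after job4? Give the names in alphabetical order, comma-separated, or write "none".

Target job4 = [Thu 16:00, Thu 23:00].
Intermediaries M with M after job4: job3.
Via job3 — items with X after job3: none.
Union: none.

none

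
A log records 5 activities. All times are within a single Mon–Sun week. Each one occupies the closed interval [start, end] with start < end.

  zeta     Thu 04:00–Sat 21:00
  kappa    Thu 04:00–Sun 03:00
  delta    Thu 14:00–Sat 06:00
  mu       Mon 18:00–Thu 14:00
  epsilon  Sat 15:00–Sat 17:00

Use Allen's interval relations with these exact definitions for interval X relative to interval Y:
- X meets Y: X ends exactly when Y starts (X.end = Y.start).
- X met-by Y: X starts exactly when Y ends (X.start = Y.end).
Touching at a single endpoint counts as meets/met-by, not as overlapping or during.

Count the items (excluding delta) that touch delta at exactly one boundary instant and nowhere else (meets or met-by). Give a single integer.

1

Target delta = [Thu 14:00, Sat 06:00].
epsilon [Sat 15:00, Sat 17:00] → after → no.
kappa [Thu 04:00, Sun 03:00] → contains → no.
mu [Mon 18:00, Thu 14:00] → meets → counts.
zeta [Thu 04:00, Sat 21:00] → contains → no.
Total: 1.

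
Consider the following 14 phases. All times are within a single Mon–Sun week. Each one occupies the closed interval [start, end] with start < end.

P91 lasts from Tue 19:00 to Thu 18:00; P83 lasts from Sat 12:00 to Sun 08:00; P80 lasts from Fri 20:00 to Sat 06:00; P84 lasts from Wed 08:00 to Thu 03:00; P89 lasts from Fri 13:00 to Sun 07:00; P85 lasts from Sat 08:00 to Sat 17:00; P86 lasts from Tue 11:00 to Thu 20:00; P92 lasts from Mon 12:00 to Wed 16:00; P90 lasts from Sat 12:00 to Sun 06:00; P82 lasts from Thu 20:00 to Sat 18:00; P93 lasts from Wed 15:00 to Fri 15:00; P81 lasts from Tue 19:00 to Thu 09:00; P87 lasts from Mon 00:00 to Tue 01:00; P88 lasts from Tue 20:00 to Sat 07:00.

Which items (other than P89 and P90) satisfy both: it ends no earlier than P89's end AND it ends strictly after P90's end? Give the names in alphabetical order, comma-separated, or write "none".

P83

Conditions: its end is no earlier than P89's end (X.end >= Sun 07:00) AND its end is strictly after P90's end (X.end > Sun 06:00).
P80: end Sat 06:00 >= Sun 07:00? ✗; end Sat 06:00 > Sun 06:00? ✗ → no.
P81: end Thu 09:00 >= Sun 07:00? ✗; end Thu 09:00 > Sun 06:00? ✗ → no.
P82: end Sat 18:00 >= Sun 07:00? ✗; end Sat 18:00 > Sun 06:00? ✗ → no.
P83: end Sun 08:00 >= Sun 07:00? ✓; end Sun 08:00 > Sun 06:00? ✓ → yes.
P84: end Thu 03:00 >= Sun 07:00? ✗; end Thu 03:00 > Sun 06:00? ✗ → no.
P85: end Sat 17:00 >= Sun 07:00? ✗; end Sat 17:00 > Sun 06:00? ✗ → no.
P86: end Thu 20:00 >= Sun 07:00? ✗; end Thu 20:00 > Sun 06:00? ✗ → no.
P87: end Tue 01:00 >= Sun 07:00? ✗; end Tue 01:00 > Sun 06:00? ✗ → no.
P88: end Sat 07:00 >= Sun 07:00? ✗; end Sat 07:00 > Sun 06:00? ✗ → no.
P91: end Thu 18:00 >= Sun 07:00? ✗; end Thu 18:00 > Sun 06:00? ✗ → no.
P92: end Wed 16:00 >= Sun 07:00? ✗; end Wed 16:00 > Sun 06:00? ✗ → no.
P93: end Fri 15:00 >= Sun 07:00? ✗; end Fri 15:00 > Sun 06:00? ✗ → no.
Result: P83.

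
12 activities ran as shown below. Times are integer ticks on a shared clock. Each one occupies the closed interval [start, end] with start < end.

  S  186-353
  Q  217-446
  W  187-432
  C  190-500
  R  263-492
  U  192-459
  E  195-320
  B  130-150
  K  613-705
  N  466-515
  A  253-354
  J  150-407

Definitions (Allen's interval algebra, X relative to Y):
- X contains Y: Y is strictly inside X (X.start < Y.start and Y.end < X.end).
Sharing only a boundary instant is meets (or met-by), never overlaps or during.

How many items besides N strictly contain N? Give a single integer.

0

Target N = [466, 515].
A [253, 354] → before → no.
B [130, 150] → before → no.
C [190, 500] → overlaps → no.
E [195, 320] → before → no.
J [150, 407] → before → no.
K [613, 705] → after → no.
Q [217, 446] → before → no.
R [263, 492] → overlaps → no.
S [186, 353] → before → no.
U [192, 459] → before → no.
W [187, 432] → before → no.
Total: 0.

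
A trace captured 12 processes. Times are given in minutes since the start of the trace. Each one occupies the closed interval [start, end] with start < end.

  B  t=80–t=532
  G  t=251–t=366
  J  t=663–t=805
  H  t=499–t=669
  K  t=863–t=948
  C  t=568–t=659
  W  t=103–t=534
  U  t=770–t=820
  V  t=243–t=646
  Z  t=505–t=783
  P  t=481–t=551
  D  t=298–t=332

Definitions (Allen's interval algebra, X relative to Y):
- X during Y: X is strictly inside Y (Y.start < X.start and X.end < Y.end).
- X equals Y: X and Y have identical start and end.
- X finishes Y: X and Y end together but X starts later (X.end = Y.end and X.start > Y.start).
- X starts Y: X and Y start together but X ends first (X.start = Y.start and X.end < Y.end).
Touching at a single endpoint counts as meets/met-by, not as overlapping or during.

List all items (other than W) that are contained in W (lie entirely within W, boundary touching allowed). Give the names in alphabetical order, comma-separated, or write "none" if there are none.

D, G

Target W = [t=103, t=534].
B [t=80, t=532] → overlaps → no.
C [t=568, t=659] → after → no.
D [t=298, t=332] → during → yes.
G [t=251, t=366] → during → yes.
H [t=499, t=669] → overlapped-by → no.
J [t=663, t=805] → after → no.
K [t=863, t=948] → after → no.
P [t=481, t=551] → overlapped-by → no.
U [t=770, t=820] → after → no.
V [t=243, t=646] → overlapped-by → no.
Z [t=505, t=783] → overlapped-by → no.
Result: D, G.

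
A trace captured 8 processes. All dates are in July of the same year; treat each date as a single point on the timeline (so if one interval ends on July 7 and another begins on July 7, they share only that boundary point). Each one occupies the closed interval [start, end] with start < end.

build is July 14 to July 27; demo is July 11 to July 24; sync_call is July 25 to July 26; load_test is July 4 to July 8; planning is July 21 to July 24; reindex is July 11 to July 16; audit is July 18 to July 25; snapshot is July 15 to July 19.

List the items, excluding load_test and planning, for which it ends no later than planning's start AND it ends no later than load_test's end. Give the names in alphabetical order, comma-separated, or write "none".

Conditions: its end is no later than planning's start (X.end <= July 21) AND its end is no later than load_test's end (X.end <= July 8).
audit: end July 25 <= July 21? ✗; end July 25 <= July 8? ✗ → no.
build: end July 27 <= July 21? ✗; end July 27 <= July 8? ✗ → no.
demo: end July 24 <= July 21? ✗; end July 24 <= July 8? ✗ → no.
reindex: end July 16 <= July 21? ✓; end July 16 <= July 8? ✗ → no.
snapshot: end July 19 <= July 21? ✓; end July 19 <= July 8? ✗ → no.
sync_call: end July 26 <= July 21? ✗; end July 26 <= July 8? ✗ → no.
Result: none.

none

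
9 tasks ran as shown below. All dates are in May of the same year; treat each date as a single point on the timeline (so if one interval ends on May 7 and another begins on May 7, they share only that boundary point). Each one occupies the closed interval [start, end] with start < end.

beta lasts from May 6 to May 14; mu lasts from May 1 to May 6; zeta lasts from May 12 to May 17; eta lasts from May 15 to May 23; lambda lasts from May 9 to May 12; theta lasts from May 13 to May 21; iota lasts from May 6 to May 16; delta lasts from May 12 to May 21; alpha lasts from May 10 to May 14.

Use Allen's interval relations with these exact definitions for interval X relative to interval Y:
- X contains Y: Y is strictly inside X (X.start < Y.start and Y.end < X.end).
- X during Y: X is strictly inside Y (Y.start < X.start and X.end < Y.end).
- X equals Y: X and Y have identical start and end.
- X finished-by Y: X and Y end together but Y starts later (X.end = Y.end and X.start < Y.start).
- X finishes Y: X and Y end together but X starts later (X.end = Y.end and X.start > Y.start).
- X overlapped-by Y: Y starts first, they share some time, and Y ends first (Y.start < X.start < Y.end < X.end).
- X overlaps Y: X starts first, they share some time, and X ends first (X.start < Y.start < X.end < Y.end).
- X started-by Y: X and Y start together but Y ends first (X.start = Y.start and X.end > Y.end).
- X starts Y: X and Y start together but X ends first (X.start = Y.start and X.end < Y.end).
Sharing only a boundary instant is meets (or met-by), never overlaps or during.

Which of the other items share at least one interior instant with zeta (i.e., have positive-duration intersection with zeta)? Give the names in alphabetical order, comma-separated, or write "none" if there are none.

alpha, beta, delta, eta, iota, theta

Target zeta = [May 12, May 17].
alpha [May 10, May 14] → overlaps → yes.
beta [May 6, May 14] → overlaps → yes.
delta [May 12, May 21] → started-by → yes.
eta [May 15, May 23] → overlapped-by → yes.
iota [May 6, May 16] → overlaps → yes.
lambda [May 9, May 12] → meets → no.
mu [May 1, May 6] → before → no.
theta [May 13, May 21] → overlapped-by → yes.
Result: alpha, beta, delta, eta, iota, theta.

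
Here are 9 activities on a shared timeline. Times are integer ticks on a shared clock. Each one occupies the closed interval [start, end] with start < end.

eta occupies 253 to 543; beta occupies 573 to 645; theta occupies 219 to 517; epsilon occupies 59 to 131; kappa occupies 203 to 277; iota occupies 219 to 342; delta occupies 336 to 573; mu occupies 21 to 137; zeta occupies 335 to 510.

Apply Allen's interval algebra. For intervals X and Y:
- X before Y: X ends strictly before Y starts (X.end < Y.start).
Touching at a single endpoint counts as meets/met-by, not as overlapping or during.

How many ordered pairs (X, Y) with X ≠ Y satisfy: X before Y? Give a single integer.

Checking all 72 ordered pairs for relation 'before'; matching pairs in alphabetical order:
(epsilon, beta): epsilon before beta ✓
(epsilon, delta): epsilon before delta ✓
(epsilon, eta): epsilon before eta ✓
(epsilon, iota): epsilon before iota ✓
(epsilon, kappa): epsilon before kappa ✓
(epsilon, theta): epsilon before theta ✓
(epsilon, zeta): epsilon before zeta ✓
(eta, beta): eta before beta ✓
(iota, beta): iota before beta ✓
(kappa, beta): kappa before beta ✓
(kappa, delta): kappa before delta ✓
(kappa, zeta): kappa before zeta ✓
(mu, beta): mu before beta ✓
(mu, delta): mu before delta ✓
(mu, eta): mu before eta ✓
(mu, iota): mu before iota ✓
(mu, kappa): mu before kappa ✓
(mu, theta): mu before theta ✓
(mu, zeta): mu before zeta ✓
(theta, beta): theta before beta ✓
(zeta, beta): zeta before beta ✓
Count: 21.

21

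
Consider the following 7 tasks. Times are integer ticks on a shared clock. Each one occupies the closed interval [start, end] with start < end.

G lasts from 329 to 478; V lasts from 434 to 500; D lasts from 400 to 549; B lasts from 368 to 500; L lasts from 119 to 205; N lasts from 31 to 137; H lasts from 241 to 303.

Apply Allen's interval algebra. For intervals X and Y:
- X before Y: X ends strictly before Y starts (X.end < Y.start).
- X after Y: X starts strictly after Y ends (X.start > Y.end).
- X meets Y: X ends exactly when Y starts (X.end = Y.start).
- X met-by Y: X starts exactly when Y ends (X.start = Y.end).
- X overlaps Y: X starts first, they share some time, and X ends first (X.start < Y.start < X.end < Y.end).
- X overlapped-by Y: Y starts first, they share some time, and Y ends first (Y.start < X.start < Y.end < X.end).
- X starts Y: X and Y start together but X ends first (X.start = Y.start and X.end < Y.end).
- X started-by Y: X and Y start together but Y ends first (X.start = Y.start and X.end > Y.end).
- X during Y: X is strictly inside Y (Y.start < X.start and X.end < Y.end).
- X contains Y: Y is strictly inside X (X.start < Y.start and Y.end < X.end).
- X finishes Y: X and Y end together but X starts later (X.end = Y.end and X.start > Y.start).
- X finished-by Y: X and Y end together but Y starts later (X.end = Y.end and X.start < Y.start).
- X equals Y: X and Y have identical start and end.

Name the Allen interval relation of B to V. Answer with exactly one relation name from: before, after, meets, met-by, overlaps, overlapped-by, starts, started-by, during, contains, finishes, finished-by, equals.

finished-by

B = [368, 500]; V = [434, 500].
Compare endpoints: B.start < V.start, B.start < V.end, B.end > V.start, B.end = V.end.
That pattern is 'finished-by'.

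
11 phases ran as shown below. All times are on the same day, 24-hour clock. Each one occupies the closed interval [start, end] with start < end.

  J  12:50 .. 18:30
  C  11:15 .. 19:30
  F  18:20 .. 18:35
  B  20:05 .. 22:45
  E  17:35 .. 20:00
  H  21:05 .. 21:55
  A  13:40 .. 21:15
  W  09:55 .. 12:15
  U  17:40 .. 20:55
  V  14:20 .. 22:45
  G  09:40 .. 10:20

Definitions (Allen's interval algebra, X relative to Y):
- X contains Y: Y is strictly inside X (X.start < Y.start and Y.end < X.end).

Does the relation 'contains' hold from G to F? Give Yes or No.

No

G = [09:40, 10:20], F = [18:20, 18:35].
Actual relation of G to F: before.
Asked whether 'contains' holds → No.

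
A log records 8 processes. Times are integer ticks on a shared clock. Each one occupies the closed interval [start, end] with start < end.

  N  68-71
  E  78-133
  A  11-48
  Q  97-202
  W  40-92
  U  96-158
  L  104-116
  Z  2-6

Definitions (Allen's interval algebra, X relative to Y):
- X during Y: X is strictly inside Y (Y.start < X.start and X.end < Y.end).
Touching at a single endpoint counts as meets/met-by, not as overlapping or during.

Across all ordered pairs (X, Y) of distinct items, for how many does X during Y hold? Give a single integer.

Checking all 56 ordered pairs for relation 'during'; matching pairs in alphabetical order:
(L, E): L during E ✓
(L, Q): L during Q ✓
(L, U): L during U ✓
(N, W): N during W ✓
Count: 4.

4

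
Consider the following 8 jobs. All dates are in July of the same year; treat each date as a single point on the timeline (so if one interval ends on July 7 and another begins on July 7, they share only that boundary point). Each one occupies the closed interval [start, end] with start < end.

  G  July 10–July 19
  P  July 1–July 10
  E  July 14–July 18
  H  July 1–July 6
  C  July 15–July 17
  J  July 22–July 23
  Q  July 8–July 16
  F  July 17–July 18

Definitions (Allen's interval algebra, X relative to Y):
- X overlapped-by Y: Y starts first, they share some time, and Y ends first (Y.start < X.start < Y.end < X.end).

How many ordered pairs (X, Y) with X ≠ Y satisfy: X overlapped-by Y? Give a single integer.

Checking all 56 ordered pairs for relation 'overlapped-by'; matching pairs in alphabetical order:
(C, Q): C overlapped-by Q ✓
(E, Q): E overlapped-by Q ✓
(G, Q): G overlapped-by Q ✓
(Q, P): Q overlapped-by P ✓
Count: 4.

4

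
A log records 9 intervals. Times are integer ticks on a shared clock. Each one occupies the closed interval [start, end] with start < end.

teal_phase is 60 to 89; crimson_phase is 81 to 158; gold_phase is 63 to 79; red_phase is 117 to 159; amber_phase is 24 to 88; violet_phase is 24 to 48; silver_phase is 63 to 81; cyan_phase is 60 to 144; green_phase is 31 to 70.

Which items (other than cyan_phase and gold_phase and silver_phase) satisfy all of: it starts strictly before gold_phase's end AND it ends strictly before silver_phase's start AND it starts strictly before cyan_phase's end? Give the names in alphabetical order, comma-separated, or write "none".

violet_phase

Conditions: its start is strictly before gold_phase's end (X.start < 79) AND its end is strictly before silver_phase's start (X.end < 63) AND its start is strictly before cyan_phase's end (X.start < 144).
amber_phase: start 24 < 79? ✓; end 88 < 63? ✗; start 24 < 144? ✓ → no.
crimson_phase: start 81 < 79? ✗; end 158 < 63? ✗; start 81 < 144? ✓ → no.
green_phase: start 31 < 79? ✓; end 70 < 63? ✗; start 31 < 144? ✓ → no.
red_phase: start 117 < 79? ✗; end 159 < 63? ✗; start 117 < 144? ✓ → no.
teal_phase: start 60 < 79? ✓; end 89 < 63? ✗; start 60 < 144? ✓ → no.
violet_phase: start 24 < 79? ✓; end 48 < 63? ✓; start 24 < 144? ✓ → yes.
Result: violet_phase.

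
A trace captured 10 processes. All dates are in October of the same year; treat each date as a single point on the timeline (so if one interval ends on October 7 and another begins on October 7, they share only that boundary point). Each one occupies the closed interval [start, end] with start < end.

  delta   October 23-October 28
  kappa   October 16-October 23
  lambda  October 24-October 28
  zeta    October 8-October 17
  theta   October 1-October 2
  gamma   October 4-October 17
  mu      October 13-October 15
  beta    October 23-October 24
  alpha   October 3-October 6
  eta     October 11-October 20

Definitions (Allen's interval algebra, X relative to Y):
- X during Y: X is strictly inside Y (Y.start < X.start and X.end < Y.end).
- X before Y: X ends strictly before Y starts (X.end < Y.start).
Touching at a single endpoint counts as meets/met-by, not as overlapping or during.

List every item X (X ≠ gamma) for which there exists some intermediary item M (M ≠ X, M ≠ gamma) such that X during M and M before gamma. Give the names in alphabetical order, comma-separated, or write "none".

none

Target gamma = [October 4, October 17].
Intermediaries M with M before gamma: theta.
Via theta — items with X during theta: none.
Union: none.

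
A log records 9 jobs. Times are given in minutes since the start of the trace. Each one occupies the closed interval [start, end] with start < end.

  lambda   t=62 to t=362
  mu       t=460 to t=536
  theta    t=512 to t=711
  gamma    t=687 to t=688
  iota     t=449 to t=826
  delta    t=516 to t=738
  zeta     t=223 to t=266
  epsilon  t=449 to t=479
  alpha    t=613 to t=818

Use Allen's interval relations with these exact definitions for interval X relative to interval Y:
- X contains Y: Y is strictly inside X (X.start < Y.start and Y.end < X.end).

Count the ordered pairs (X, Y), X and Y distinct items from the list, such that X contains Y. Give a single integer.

Checking all 72 ordered pairs for relation 'contains'; matching pairs in alphabetical order:
(alpha, gamma): alpha contains gamma ✓
(delta, gamma): delta contains gamma ✓
(iota, alpha): iota contains alpha ✓
(iota, delta): iota contains delta ✓
(iota, gamma): iota contains gamma ✓
(iota, mu): iota contains mu ✓
(iota, theta): iota contains theta ✓
(lambda, zeta): lambda contains zeta ✓
(theta, gamma): theta contains gamma ✓
Count: 9.

9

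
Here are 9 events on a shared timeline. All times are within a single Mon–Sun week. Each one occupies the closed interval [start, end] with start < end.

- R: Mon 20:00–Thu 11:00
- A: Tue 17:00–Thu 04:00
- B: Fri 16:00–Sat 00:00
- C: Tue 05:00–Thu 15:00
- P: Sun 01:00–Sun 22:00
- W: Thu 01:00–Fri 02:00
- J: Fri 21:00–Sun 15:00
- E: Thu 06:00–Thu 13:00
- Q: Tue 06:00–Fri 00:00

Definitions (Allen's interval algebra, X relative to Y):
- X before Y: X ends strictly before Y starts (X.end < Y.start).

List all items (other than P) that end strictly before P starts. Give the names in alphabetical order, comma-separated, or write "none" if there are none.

A, B, C, E, Q, R, W

Target P = [Sun 01:00, Sun 22:00].
A [Tue 17:00, Thu 04:00] → before → yes.
B [Fri 16:00, Sat 00:00] → before → yes.
C [Tue 05:00, Thu 15:00] → before → yes.
E [Thu 06:00, Thu 13:00] → before → yes.
J [Fri 21:00, Sun 15:00] → overlaps → no.
Q [Tue 06:00, Fri 00:00] → before → yes.
R [Mon 20:00, Thu 11:00] → before → yes.
W [Thu 01:00, Fri 02:00] → before → yes.
Result: A, B, C, E, Q, R, W.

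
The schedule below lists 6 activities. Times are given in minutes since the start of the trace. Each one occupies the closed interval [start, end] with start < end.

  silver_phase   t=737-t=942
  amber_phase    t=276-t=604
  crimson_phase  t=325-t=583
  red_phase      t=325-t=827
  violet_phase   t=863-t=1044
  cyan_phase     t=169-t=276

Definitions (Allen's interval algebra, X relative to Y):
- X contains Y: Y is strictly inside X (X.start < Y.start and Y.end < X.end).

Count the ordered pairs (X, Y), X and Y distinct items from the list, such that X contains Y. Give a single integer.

Checking all 30 ordered pairs for relation 'contains'; matching pairs in alphabetical order:
(amber_phase, crimson_phase): amber_phase contains crimson_phase ✓
Count: 1.

1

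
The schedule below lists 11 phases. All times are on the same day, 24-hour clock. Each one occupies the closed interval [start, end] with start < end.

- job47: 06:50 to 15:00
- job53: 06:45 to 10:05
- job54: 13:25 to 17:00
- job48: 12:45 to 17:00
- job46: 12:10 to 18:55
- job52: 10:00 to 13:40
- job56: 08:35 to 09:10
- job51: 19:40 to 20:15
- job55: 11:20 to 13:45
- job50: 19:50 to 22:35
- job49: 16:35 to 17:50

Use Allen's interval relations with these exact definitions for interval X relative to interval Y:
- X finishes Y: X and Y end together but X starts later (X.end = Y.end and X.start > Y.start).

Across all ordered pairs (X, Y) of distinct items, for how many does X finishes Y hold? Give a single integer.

1

Checking all 110 ordered pairs for relation 'finishes'; matching pairs in alphabetical order:
(job54, job48): job54 finishes job48 ✓
Count: 1.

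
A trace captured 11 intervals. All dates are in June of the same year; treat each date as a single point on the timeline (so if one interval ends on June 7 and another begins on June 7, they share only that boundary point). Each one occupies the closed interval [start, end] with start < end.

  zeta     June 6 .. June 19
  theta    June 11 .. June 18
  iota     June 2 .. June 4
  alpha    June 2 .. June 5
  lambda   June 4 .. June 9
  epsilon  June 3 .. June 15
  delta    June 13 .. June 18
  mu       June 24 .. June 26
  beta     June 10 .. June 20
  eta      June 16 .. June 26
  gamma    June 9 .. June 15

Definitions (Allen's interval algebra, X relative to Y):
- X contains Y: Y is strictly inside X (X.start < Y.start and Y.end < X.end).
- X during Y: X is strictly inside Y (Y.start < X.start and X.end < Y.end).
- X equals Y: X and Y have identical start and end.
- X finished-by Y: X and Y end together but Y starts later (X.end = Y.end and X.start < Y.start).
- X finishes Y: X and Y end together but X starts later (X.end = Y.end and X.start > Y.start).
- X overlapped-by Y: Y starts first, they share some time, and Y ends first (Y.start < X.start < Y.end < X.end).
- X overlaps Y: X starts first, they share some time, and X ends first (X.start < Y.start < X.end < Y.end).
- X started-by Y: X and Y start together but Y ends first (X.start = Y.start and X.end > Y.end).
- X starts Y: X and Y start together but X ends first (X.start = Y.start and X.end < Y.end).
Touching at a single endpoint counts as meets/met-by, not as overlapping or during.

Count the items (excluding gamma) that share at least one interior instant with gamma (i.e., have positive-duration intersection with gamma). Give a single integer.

Target gamma = [June 9, June 15].
alpha [June 2, June 5] → before → no.
beta [June 10, June 20] → overlapped-by → counts.
delta [June 13, June 18] → overlapped-by → counts.
epsilon [June 3, June 15] → finished-by → counts.
eta [June 16, June 26] → after → no.
iota [June 2, June 4] → before → no.
lambda [June 4, June 9] → meets → no.
mu [June 24, June 26] → after → no.
theta [June 11, June 18] → overlapped-by → counts.
zeta [June 6, June 19] → contains → counts.
Total: 5.

5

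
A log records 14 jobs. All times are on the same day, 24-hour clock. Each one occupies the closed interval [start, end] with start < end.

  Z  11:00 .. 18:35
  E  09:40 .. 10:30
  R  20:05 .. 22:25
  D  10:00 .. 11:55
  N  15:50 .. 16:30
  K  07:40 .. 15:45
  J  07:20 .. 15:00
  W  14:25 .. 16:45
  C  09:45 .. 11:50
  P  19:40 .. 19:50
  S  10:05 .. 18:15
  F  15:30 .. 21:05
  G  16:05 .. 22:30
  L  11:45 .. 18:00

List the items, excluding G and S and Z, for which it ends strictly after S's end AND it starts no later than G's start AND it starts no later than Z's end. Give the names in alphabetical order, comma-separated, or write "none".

Conditions: its end is strictly after S's end (X.end > 18:15) AND its start is no later than G's start (X.start <= 16:05) AND its start is no later than Z's end (X.start <= 18:35).
C: end 11:50 > 18:15? ✗; start 09:45 <= 16:05? ✓; start 09:45 <= 18:35? ✓ → no.
D: end 11:55 > 18:15? ✗; start 10:00 <= 16:05? ✓; start 10:00 <= 18:35? ✓ → no.
E: end 10:30 > 18:15? ✗; start 09:40 <= 16:05? ✓; start 09:40 <= 18:35? ✓ → no.
F: end 21:05 > 18:15? ✓; start 15:30 <= 16:05? ✓; start 15:30 <= 18:35? ✓ → yes.
J: end 15:00 > 18:15? ✗; start 07:20 <= 16:05? ✓; start 07:20 <= 18:35? ✓ → no.
K: end 15:45 > 18:15? ✗; start 07:40 <= 16:05? ✓; start 07:40 <= 18:35? ✓ → no.
L: end 18:00 > 18:15? ✗; start 11:45 <= 16:05? ✓; start 11:45 <= 18:35? ✓ → no.
N: end 16:30 > 18:15? ✗; start 15:50 <= 16:05? ✓; start 15:50 <= 18:35? ✓ → no.
P: end 19:50 > 18:15? ✓; start 19:40 <= 16:05? ✗; start 19:40 <= 18:35? ✗ → no.
R: end 22:25 > 18:15? ✓; start 20:05 <= 16:05? ✗; start 20:05 <= 18:35? ✗ → no.
W: end 16:45 > 18:15? ✗; start 14:25 <= 16:05? ✓; start 14:25 <= 18:35? ✓ → no.
Result: F.

F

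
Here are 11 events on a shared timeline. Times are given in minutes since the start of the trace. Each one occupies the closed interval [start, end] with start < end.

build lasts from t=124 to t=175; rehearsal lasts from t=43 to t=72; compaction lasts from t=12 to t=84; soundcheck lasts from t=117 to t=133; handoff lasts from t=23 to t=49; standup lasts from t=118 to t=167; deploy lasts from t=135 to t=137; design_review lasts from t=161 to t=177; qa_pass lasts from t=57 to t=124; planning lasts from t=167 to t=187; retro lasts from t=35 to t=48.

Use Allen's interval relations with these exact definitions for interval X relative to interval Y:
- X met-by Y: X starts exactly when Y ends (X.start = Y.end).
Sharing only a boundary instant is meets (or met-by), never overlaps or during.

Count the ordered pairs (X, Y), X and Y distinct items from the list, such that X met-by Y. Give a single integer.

2

Checking all 110 ordered pairs for relation 'met-by'; matching pairs in alphabetical order:
(build, qa_pass): build met-by qa_pass ✓
(planning, standup): planning met-by standup ✓
Count: 2.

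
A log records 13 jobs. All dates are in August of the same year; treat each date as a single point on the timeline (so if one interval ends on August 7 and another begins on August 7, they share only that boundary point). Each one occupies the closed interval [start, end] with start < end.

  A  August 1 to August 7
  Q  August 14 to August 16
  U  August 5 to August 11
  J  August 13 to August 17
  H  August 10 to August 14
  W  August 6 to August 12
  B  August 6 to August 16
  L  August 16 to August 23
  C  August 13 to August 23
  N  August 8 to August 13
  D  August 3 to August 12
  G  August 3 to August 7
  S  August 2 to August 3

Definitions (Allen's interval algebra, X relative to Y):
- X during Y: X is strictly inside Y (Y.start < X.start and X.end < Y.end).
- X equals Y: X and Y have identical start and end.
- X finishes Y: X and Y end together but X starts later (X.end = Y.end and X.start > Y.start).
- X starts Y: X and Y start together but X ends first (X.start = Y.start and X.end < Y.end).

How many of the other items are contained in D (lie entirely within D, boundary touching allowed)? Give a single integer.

3

Target D = [August 3, August 12].
A [August 1, August 7] → overlaps → no.
B [August 6, August 16] → overlapped-by → no.
C [August 13, August 23] → after → no.
G [August 3, August 7] → starts → counts.
H [August 10, August 14] → overlapped-by → no.
J [August 13, August 17] → after → no.
L [August 16, August 23] → after → no.
N [August 8, August 13] → overlapped-by → no.
Q [August 14, August 16] → after → no.
S [August 2, August 3] → meets → no.
U [August 5, August 11] → during → counts.
W [August 6, August 12] → finishes → counts.
Total: 3.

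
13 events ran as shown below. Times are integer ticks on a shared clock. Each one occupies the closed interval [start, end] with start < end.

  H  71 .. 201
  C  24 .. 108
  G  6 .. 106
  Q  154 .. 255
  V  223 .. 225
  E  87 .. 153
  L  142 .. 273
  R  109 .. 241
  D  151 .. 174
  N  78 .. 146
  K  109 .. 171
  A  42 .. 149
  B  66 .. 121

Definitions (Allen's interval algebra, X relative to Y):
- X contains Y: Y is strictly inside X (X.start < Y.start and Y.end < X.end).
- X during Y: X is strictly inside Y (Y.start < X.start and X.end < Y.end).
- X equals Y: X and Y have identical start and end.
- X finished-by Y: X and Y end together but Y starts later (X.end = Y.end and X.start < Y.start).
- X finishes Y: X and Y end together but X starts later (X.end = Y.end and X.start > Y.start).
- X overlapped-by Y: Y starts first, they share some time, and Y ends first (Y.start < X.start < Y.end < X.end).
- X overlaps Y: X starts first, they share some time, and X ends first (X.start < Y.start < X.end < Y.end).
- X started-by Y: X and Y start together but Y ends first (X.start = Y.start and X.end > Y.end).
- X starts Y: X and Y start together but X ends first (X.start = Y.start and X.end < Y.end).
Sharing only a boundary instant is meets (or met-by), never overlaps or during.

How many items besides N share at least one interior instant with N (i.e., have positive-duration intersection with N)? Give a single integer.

Target N = [78, 146].
A [42, 149] → contains → counts.
B [66, 121] → overlaps → counts.
C [24, 108] → overlaps → counts.
D [151, 174] → after → no.
E [87, 153] → overlapped-by → counts.
G [6, 106] → overlaps → counts.
H [71, 201] → contains → counts.
K [109, 171] → overlapped-by → counts.
L [142, 273] → overlapped-by → counts.
Q [154, 255] → after → no.
R [109, 241] → overlapped-by → counts.
V [223, 225] → after → no.
Total: 9.

9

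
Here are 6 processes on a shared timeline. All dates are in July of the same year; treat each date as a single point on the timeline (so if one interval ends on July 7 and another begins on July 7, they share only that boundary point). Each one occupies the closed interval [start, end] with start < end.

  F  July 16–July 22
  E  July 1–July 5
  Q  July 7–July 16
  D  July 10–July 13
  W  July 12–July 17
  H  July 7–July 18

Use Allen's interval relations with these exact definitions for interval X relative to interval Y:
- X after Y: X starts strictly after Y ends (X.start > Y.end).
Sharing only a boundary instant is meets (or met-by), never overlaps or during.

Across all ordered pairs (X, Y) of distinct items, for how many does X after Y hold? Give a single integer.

Checking all 30 ordered pairs for relation 'after'; matching pairs in alphabetical order:
(D, E): D after E ✓
(F, D): F after D ✓
(F, E): F after E ✓
(H, E): H after E ✓
(Q, E): Q after E ✓
(W, E): W after E ✓
Count: 6.

6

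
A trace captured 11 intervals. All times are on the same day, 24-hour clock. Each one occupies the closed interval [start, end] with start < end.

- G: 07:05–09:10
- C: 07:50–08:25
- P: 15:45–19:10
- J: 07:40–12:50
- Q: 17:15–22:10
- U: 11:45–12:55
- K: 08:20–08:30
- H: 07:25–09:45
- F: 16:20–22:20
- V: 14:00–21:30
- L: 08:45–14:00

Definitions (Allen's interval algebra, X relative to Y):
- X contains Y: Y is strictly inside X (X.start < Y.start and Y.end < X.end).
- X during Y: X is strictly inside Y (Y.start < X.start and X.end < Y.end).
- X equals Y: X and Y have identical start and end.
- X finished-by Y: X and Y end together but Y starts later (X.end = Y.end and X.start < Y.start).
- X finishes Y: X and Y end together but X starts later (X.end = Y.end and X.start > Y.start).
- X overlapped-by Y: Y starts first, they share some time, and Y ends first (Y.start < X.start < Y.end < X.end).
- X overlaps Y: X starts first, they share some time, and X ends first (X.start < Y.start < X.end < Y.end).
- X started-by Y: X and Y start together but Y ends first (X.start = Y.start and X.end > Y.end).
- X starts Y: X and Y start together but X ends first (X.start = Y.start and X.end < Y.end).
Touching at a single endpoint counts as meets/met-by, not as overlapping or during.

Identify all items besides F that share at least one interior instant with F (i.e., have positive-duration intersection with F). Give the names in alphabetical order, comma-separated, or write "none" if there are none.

Target F = [16:20, 22:20].
C [07:50, 08:25] → before → no.
G [07:05, 09:10] → before → no.
H [07:25, 09:45] → before → no.
J [07:40, 12:50] → before → no.
K [08:20, 08:30] → before → no.
L [08:45, 14:00] → before → no.
P [15:45, 19:10] → overlaps → yes.
Q [17:15, 22:10] → during → yes.
U [11:45, 12:55] → before → no.
V [14:00, 21:30] → overlaps → yes.
Result: P, Q, V.

P, Q, V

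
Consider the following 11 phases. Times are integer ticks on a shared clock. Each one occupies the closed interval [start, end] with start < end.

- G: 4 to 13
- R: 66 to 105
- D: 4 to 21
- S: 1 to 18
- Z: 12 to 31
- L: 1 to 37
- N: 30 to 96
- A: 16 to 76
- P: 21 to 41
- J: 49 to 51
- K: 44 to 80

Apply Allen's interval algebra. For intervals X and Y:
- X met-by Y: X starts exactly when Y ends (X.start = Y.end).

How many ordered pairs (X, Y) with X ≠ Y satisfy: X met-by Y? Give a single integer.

Checking all 110 ordered pairs for relation 'met-by'; matching pairs in alphabetical order:
(P, D): P met-by D ✓
Count: 1.

1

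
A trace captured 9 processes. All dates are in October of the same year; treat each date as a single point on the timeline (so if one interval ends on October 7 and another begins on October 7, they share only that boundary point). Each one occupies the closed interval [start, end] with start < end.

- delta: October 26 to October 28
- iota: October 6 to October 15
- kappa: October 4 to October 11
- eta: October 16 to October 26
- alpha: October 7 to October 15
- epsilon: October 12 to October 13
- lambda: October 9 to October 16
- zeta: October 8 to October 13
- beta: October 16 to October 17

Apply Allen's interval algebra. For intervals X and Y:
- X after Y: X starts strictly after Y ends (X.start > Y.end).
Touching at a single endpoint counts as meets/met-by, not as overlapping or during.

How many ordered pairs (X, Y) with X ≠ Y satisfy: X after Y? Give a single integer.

18

Checking all 72 ordered pairs for relation 'after'; matching pairs in alphabetical order:
(beta, alpha): beta after alpha ✓
(beta, epsilon): beta after epsilon ✓
(beta, iota): beta after iota ✓
(beta, kappa): beta after kappa ✓
(beta, zeta): beta after zeta ✓
(delta, alpha): delta after alpha ✓
(delta, beta): delta after beta ✓
(delta, epsilon): delta after epsilon ✓
(delta, iota): delta after iota ✓
(delta, kappa): delta after kappa ✓
(delta, lambda): delta after lambda ✓
(delta, zeta): delta after zeta ✓
(epsilon, kappa): epsilon after kappa ✓
(eta, alpha): eta after alpha ✓
(eta, epsilon): eta after epsilon ✓
(eta, iota): eta after iota ✓
(eta, kappa): eta after kappa ✓
(eta, zeta): eta after zeta ✓
Count: 18.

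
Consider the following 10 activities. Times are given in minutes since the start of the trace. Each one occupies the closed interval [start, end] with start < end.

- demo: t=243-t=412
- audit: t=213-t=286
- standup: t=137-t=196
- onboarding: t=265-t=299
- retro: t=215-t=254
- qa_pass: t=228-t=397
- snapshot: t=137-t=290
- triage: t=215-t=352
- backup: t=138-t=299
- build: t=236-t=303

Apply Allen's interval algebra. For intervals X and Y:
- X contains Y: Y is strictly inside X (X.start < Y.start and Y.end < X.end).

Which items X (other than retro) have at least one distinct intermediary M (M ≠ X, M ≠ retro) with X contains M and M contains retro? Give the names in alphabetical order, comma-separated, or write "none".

Target retro = [t=215, t=254].
Intermediaries M with M contains retro: audit, backup, snapshot.
Via audit — items with X contains audit: backup, snapshot.
Via backup — items with X contains backup: none.
Via snapshot — items with X contains snapshot: none.
Union: backup, snapshot.

backup, snapshot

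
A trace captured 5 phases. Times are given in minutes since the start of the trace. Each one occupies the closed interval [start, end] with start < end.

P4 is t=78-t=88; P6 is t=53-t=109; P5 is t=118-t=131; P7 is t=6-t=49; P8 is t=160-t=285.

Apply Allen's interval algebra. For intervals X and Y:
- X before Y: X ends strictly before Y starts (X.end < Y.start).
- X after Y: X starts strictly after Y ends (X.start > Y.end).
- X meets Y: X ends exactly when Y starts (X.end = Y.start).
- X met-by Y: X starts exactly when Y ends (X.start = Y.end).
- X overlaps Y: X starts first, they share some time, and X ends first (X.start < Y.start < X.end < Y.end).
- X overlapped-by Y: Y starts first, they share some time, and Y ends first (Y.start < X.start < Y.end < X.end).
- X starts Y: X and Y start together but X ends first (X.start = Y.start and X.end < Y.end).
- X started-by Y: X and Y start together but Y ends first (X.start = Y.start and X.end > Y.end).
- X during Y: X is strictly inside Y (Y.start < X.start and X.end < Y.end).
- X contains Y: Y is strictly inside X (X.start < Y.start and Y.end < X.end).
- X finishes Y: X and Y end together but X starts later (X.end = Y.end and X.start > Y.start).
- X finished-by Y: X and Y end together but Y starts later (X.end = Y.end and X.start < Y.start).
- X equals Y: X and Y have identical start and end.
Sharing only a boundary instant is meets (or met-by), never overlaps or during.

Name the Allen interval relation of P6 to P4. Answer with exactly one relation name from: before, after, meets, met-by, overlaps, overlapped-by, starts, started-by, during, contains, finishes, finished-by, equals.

contains

P6 = [t=53, t=109]; P4 = [t=78, t=88].
Compare endpoints: P6.start < P4.start, P6.start < P4.end, P6.end > P4.start, P6.end > P4.end.
That pattern is 'contains'.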